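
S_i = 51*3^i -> [51, 153, 459, 1377, 4131]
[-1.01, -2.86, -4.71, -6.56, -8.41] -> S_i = -1.01 + -1.85*i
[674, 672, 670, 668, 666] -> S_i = 674 + -2*i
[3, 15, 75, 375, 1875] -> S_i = 3*5^i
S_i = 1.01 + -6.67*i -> [1.01, -5.66, -12.33, -19.0, -25.67]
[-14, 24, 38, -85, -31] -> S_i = Random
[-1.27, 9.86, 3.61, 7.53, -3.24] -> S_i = Random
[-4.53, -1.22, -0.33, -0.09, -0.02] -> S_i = -4.53*0.27^i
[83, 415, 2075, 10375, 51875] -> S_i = 83*5^i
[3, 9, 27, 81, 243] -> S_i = 3*3^i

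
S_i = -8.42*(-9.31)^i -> [-8.42, 78.39, -729.81, 6794.56, -63257.32]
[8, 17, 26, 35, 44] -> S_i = 8 + 9*i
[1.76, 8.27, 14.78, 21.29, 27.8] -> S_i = 1.76 + 6.51*i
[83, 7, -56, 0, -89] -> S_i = Random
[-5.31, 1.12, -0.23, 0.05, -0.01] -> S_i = -5.31*(-0.21)^i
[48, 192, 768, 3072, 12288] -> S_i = 48*4^i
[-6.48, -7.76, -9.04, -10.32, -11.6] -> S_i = -6.48 + -1.28*i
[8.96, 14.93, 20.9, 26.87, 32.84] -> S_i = 8.96 + 5.97*i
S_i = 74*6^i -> [74, 444, 2664, 15984, 95904]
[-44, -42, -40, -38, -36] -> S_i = -44 + 2*i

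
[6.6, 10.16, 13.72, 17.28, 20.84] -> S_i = 6.60 + 3.56*i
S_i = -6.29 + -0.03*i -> [-6.29, -6.32, -6.35, -6.38, -6.41]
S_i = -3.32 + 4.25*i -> [-3.32, 0.93, 5.18, 9.43, 13.68]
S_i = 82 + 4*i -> [82, 86, 90, 94, 98]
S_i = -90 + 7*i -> [-90, -83, -76, -69, -62]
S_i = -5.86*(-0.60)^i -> [-5.86, 3.52, -2.11, 1.27, -0.76]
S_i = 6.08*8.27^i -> [6.08, 50.28, 415.83, 3438.9, 28439.74]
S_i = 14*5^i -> [14, 70, 350, 1750, 8750]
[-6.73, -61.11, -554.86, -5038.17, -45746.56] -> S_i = -6.73*9.08^i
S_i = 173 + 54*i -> [173, 227, 281, 335, 389]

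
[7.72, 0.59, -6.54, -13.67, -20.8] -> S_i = 7.72 + -7.13*i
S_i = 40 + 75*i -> [40, 115, 190, 265, 340]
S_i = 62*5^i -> [62, 310, 1550, 7750, 38750]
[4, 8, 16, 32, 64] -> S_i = 4*2^i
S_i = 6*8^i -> [6, 48, 384, 3072, 24576]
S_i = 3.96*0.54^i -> [3.96, 2.14, 1.15, 0.62, 0.34]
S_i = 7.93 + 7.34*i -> [7.93, 15.27, 22.61, 29.95, 37.29]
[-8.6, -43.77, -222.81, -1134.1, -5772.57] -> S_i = -8.60*5.09^i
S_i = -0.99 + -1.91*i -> [-0.99, -2.9, -4.81, -6.72, -8.63]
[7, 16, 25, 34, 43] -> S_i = 7 + 9*i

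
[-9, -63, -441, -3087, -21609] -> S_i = -9*7^i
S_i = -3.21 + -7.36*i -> [-3.21, -10.57, -17.93, -25.29, -32.65]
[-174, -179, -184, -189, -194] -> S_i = -174 + -5*i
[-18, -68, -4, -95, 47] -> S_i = Random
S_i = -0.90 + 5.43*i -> [-0.9, 4.53, 9.96, 15.39, 20.82]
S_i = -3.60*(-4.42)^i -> [-3.6, 15.91, -70.33, 310.86, -1374.02]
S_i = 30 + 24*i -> [30, 54, 78, 102, 126]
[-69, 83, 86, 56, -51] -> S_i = Random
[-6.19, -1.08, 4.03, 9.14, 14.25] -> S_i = -6.19 + 5.11*i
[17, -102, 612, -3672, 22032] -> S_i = 17*-6^i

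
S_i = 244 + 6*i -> [244, 250, 256, 262, 268]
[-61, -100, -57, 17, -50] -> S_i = Random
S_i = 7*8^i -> [7, 56, 448, 3584, 28672]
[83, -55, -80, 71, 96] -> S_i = Random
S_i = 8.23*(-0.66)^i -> [8.23, -5.43, 3.58, -2.37, 1.56]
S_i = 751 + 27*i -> [751, 778, 805, 832, 859]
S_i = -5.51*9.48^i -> [-5.51, -52.23, -495.19, -4694.36, -44502.56]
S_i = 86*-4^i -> [86, -344, 1376, -5504, 22016]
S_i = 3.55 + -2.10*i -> [3.55, 1.45, -0.65, -2.75, -4.85]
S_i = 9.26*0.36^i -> [9.26, 3.33, 1.2, 0.43, 0.16]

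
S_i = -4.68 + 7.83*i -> [-4.68, 3.15, 10.98, 18.81, 26.64]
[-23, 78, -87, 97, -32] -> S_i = Random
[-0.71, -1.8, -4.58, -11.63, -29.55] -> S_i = -0.71*2.54^i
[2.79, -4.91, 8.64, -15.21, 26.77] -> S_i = 2.79*(-1.76)^i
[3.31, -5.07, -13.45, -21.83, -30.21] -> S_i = 3.31 + -8.38*i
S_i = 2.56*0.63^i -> [2.56, 1.61, 1.02, 0.64, 0.4]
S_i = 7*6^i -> [7, 42, 252, 1512, 9072]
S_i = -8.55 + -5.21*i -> [-8.55, -13.76, -18.97, -24.18, -29.39]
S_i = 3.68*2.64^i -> [3.68, 9.72, 25.65, 67.71, 178.76]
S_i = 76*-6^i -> [76, -456, 2736, -16416, 98496]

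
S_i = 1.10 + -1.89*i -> [1.1, -0.79, -2.68, -4.57, -6.46]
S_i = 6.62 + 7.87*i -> [6.62, 14.49, 22.36, 30.23, 38.1]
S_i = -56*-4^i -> [-56, 224, -896, 3584, -14336]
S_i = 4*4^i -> [4, 16, 64, 256, 1024]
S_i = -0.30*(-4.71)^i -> [-0.3, 1.41, -6.66, 31.35, -147.64]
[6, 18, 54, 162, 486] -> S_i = 6*3^i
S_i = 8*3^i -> [8, 24, 72, 216, 648]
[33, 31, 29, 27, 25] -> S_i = 33 + -2*i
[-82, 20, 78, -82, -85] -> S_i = Random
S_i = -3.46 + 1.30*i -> [-3.46, -2.16, -0.86, 0.44, 1.74]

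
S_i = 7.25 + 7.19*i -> [7.25, 14.44, 21.63, 28.82, 36.01]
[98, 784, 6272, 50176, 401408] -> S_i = 98*8^i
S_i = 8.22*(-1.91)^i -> [8.22, -15.7, 29.99, -57.28, 109.4]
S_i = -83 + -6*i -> [-83, -89, -95, -101, -107]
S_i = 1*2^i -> [1, 2, 4, 8, 16]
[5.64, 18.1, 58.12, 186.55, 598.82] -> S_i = 5.64*3.21^i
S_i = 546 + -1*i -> [546, 545, 544, 543, 542]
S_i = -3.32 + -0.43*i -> [-3.32, -3.75, -4.18, -4.61, -5.04]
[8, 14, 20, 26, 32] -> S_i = 8 + 6*i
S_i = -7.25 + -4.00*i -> [-7.25, -11.25, -15.25, -19.25, -23.25]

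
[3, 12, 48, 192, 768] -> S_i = 3*4^i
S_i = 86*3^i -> [86, 258, 774, 2322, 6966]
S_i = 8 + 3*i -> [8, 11, 14, 17, 20]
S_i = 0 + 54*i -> [0, 54, 108, 162, 216]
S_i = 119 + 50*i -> [119, 169, 219, 269, 319]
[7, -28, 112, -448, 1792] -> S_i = 7*-4^i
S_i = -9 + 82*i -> [-9, 73, 155, 237, 319]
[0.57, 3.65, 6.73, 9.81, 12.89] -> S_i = 0.57 + 3.08*i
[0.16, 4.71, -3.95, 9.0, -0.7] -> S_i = Random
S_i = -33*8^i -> [-33, -264, -2112, -16896, -135168]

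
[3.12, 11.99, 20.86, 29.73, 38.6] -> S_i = 3.12 + 8.87*i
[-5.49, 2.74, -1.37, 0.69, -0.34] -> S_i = -5.49*(-0.50)^i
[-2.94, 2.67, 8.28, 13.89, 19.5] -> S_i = -2.94 + 5.61*i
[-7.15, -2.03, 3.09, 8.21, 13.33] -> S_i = -7.15 + 5.12*i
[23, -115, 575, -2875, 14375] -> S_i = 23*-5^i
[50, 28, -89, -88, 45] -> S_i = Random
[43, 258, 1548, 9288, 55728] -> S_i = 43*6^i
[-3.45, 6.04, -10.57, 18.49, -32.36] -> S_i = -3.45*(-1.75)^i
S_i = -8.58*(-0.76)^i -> [-8.58, 6.52, -4.96, 3.77, -2.86]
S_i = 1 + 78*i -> [1, 79, 157, 235, 313]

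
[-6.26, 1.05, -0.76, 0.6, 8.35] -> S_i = Random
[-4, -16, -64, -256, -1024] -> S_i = -4*4^i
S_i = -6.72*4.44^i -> [-6.72, -29.84, -132.48, -588.19, -2611.57]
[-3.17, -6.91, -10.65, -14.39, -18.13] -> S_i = -3.17 + -3.74*i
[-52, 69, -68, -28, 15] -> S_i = Random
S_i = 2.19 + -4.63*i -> [2.19, -2.44, -7.07, -11.7, -16.33]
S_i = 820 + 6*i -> [820, 826, 832, 838, 844]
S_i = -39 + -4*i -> [-39, -43, -47, -51, -55]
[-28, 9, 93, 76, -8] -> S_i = Random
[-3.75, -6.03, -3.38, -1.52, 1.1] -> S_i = Random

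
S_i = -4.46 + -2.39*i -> [-4.46, -6.85, -9.24, -11.63, -14.02]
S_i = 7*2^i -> [7, 14, 28, 56, 112]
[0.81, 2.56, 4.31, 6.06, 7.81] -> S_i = 0.81 + 1.75*i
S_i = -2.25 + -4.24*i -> [-2.25, -6.49, -10.73, -14.97, -19.21]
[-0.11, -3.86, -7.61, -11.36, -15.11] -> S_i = -0.11 + -3.75*i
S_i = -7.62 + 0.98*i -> [-7.62, -6.64, -5.66, -4.68, -3.7]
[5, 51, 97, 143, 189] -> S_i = 5 + 46*i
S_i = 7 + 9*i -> [7, 16, 25, 34, 43]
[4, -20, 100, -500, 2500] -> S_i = 4*-5^i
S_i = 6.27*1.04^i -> [6.27, 6.52, 6.78, 7.05, 7.34]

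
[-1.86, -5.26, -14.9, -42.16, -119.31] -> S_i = -1.86*2.83^i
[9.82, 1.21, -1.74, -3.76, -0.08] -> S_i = Random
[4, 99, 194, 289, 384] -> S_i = 4 + 95*i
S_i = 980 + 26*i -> [980, 1006, 1032, 1058, 1084]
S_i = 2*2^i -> [2, 4, 8, 16, 32]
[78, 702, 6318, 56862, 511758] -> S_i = 78*9^i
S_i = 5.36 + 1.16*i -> [5.36, 6.52, 7.68, 8.84, 10.0]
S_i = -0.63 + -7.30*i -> [-0.63, -7.93, -15.23, -22.53, -29.83]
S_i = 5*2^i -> [5, 10, 20, 40, 80]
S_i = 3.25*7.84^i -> [3.25, 25.48, 199.76, 1566.14, 12278.56]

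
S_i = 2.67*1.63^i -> [2.67, 4.35, 7.09, 11.56, 18.85]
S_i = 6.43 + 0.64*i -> [6.43, 7.07, 7.71, 8.35, 8.99]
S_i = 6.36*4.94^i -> [6.36, 31.42, 155.21, 766.72, 3787.61]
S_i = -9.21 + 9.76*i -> [-9.21, 0.55, 10.31, 20.07, 29.83]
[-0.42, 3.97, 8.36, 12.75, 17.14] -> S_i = -0.42 + 4.39*i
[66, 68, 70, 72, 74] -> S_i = 66 + 2*i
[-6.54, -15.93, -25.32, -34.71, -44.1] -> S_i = -6.54 + -9.39*i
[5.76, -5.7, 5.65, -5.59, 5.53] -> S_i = 5.76*(-0.99)^i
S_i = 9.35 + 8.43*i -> [9.35, 17.78, 26.21, 34.64, 43.07]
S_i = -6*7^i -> [-6, -42, -294, -2058, -14406]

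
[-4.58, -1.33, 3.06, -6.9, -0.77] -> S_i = Random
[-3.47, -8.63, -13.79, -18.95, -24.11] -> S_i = -3.47 + -5.16*i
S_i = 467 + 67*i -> [467, 534, 601, 668, 735]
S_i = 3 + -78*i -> [3, -75, -153, -231, -309]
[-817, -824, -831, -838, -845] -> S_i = -817 + -7*i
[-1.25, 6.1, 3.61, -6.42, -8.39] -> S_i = Random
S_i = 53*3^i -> [53, 159, 477, 1431, 4293]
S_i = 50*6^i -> [50, 300, 1800, 10800, 64800]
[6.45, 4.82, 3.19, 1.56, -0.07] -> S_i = 6.45 + -1.63*i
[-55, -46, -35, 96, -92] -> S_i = Random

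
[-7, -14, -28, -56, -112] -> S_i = -7*2^i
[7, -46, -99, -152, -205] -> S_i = 7 + -53*i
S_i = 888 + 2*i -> [888, 890, 892, 894, 896]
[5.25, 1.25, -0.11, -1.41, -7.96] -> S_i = Random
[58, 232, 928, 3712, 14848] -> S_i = 58*4^i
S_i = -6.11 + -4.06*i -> [-6.11, -10.17, -14.23, -18.29, -22.35]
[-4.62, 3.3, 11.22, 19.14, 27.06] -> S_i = -4.62 + 7.92*i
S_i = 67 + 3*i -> [67, 70, 73, 76, 79]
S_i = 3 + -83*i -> [3, -80, -163, -246, -329]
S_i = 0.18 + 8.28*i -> [0.18, 8.46, 16.74, 25.02, 33.3]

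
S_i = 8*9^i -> [8, 72, 648, 5832, 52488]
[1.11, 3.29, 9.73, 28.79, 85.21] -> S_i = 1.11*2.96^i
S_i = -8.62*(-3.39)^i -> [-8.62, 29.22, -99.06, 335.82, -1138.43]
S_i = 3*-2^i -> [3, -6, 12, -24, 48]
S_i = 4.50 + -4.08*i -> [4.5, 0.42, -3.66, -7.74, -11.82]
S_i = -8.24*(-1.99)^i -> [-8.24, 16.4, -32.63, 64.94, -129.22]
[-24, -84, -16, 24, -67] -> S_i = Random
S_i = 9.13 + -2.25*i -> [9.13, 6.88, 4.63, 2.38, 0.13]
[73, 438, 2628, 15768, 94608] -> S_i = 73*6^i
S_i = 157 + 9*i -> [157, 166, 175, 184, 193]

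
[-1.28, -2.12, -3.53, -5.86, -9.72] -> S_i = -1.28*1.66^i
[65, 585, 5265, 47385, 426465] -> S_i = 65*9^i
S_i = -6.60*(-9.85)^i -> [-6.6, 65.01, -640.35, 6307.43, -62128.21]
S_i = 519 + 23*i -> [519, 542, 565, 588, 611]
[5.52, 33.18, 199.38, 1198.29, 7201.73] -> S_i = 5.52*6.01^i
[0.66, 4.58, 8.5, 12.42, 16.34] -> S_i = 0.66 + 3.92*i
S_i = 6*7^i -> [6, 42, 294, 2058, 14406]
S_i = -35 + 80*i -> [-35, 45, 125, 205, 285]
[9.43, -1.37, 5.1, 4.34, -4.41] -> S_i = Random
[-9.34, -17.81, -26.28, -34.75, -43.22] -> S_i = -9.34 + -8.47*i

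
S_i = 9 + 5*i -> [9, 14, 19, 24, 29]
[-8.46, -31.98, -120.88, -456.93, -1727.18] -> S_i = -8.46*3.78^i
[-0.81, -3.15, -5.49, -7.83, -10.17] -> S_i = -0.81 + -2.34*i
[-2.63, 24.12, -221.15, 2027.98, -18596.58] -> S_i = -2.63*(-9.17)^i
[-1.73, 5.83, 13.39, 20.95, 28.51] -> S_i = -1.73 + 7.56*i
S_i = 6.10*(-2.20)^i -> [6.1, -13.42, 29.52, -64.95, 142.9]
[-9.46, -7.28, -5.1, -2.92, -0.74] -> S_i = -9.46 + 2.18*i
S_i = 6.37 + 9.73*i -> [6.37, 16.1, 25.83, 35.56, 45.29]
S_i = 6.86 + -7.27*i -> [6.86, -0.41, -7.68, -14.95, -22.22]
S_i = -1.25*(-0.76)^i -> [-1.25, 0.95, -0.72, 0.55, -0.42]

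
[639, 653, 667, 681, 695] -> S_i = 639 + 14*i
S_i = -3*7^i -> [-3, -21, -147, -1029, -7203]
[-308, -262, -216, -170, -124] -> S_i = -308 + 46*i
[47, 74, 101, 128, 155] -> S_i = 47 + 27*i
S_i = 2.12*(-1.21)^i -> [2.12, -2.57, 3.1, -3.76, 4.54]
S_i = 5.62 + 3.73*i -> [5.62, 9.35, 13.08, 16.81, 20.54]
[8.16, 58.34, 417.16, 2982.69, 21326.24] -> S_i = 8.16*7.15^i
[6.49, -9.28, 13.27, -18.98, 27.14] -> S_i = 6.49*(-1.43)^i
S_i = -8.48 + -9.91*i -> [-8.48, -18.39, -28.3, -38.21, -48.12]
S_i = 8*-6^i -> [8, -48, 288, -1728, 10368]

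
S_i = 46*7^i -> [46, 322, 2254, 15778, 110446]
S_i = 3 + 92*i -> [3, 95, 187, 279, 371]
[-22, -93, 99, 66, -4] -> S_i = Random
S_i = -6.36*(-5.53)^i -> [-6.36, 35.17, -194.49, 1075.55, -5947.82]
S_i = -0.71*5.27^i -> [-0.71, -3.74, -19.72, -103.92, -547.65]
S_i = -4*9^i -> [-4, -36, -324, -2916, -26244]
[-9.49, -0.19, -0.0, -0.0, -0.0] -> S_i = -9.49*0.02^i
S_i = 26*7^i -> [26, 182, 1274, 8918, 62426]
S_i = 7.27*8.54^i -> [7.27, 62.09, 530.21, 4528.02, 38669.26]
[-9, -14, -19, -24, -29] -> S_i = -9 + -5*i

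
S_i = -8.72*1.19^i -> [-8.72, -10.38, -12.35, -14.69, -17.49]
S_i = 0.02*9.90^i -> [0.02, 0.2, 1.96, 19.41, 192.12]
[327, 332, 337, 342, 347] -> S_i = 327 + 5*i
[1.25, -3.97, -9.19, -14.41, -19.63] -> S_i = 1.25 + -5.22*i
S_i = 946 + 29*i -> [946, 975, 1004, 1033, 1062]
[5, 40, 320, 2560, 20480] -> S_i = 5*8^i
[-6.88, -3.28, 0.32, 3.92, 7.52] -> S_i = -6.88 + 3.60*i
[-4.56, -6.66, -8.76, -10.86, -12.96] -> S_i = -4.56 + -2.10*i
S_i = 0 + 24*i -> [0, 24, 48, 72, 96]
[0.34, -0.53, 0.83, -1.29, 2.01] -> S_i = 0.34*(-1.56)^i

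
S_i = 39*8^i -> [39, 312, 2496, 19968, 159744]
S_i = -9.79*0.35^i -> [-9.79, -3.43, -1.2, -0.42, -0.15]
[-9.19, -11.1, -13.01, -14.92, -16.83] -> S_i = -9.19 + -1.91*i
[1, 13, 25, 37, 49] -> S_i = 1 + 12*i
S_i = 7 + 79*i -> [7, 86, 165, 244, 323]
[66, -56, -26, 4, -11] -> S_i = Random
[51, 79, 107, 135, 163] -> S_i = 51 + 28*i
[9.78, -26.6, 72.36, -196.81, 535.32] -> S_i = 9.78*(-2.72)^i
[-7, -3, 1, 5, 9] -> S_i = -7 + 4*i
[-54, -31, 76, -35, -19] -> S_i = Random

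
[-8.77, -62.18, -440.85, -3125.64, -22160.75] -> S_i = -8.77*7.09^i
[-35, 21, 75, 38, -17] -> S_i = Random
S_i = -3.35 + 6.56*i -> [-3.35, 3.21, 9.77, 16.33, 22.89]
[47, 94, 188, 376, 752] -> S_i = 47*2^i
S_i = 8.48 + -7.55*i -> [8.48, 0.93, -6.62, -14.17, -21.72]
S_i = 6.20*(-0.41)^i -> [6.2, -2.54, 1.04, -0.43, 0.18]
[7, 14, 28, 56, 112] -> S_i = 7*2^i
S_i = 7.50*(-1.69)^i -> [7.5, -12.68, 21.42, -36.2, 61.18]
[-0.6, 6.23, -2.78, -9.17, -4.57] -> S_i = Random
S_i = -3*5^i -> [-3, -15, -75, -375, -1875]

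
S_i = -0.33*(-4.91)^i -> [-0.33, 1.62, -7.96, 39.06, -191.8]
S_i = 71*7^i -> [71, 497, 3479, 24353, 170471]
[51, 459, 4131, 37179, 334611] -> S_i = 51*9^i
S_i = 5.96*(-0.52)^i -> [5.96, -3.1, 1.61, -0.84, 0.44]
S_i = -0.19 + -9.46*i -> [-0.19, -9.65, -19.11, -28.57, -38.03]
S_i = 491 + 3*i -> [491, 494, 497, 500, 503]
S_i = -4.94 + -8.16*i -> [-4.94, -13.1, -21.26, -29.42, -37.58]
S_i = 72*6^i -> [72, 432, 2592, 15552, 93312]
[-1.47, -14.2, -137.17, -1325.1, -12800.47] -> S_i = -1.47*9.66^i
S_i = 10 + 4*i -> [10, 14, 18, 22, 26]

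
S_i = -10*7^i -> [-10, -70, -490, -3430, -24010]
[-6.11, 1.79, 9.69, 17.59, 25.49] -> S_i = -6.11 + 7.90*i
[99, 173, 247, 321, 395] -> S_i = 99 + 74*i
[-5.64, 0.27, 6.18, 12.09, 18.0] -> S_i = -5.64 + 5.91*i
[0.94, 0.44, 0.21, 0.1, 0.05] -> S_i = 0.94*0.47^i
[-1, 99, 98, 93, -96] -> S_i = Random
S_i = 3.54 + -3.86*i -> [3.54, -0.32, -4.18, -8.04, -11.9]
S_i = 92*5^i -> [92, 460, 2300, 11500, 57500]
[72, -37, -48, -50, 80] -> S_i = Random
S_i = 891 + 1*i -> [891, 892, 893, 894, 895]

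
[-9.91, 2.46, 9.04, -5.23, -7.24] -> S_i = Random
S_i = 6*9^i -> [6, 54, 486, 4374, 39366]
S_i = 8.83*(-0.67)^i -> [8.83, -5.92, 3.96, -2.66, 1.78]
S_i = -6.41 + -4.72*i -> [-6.41, -11.13, -15.85, -20.57, -25.29]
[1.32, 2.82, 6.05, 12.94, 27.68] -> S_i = 1.32*2.14^i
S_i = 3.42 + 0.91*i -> [3.42, 4.33, 5.24, 6.15, 7.06]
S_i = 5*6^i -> [5, 30, 180, 1080, 6480]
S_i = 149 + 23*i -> [149, 172, 195, 218, 241]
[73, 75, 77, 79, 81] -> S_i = 73 + 2*i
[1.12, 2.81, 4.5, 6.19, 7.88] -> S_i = 1.12 + 1.69*i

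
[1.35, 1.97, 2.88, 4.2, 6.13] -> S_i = 1.35*1.46^i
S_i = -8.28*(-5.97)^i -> [-8.28, 49.43, -295.11, 1761.79, -10517.87]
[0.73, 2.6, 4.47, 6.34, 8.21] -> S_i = 0.73 + 1.87*i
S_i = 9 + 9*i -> [9, 18, 27, 36, 45]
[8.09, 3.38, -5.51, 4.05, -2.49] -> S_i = Random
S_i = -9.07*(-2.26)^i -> [-9.07, 20.5, -46.33, 104.7, -236.61]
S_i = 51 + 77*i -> [51, 128, 205, 282, 359]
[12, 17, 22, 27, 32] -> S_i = 12 + 5*i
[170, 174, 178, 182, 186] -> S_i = 170 + 4*i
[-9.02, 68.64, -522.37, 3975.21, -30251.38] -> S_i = -9.02*(-7.61)^i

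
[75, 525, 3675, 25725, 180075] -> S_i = 75*7^i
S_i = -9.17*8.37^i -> [-9.17, -76.75, -642.42, -5377.07, -45006.08]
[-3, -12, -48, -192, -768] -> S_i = -3*4^i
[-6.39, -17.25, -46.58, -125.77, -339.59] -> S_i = -6.39*2.70^i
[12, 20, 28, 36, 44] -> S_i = 12 + 8*i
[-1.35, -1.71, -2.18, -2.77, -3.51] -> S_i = -1.35*1.27^i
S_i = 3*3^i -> [3, 9, 27, 81, 243]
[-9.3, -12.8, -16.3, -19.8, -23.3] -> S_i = -9.30 + -3.50*i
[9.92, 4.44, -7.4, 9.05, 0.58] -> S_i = Random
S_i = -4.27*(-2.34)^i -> [-4.27, 9.99, -23.38, 54.71, -128.02]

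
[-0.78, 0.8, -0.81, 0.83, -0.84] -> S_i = -0.78*(-1.02)^i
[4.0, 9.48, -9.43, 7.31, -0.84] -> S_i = Random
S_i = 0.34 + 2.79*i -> [0.34, 3.13, 5.92, 8.71, 11.5]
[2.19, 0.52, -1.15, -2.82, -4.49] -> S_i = 2.19 + -1.67*i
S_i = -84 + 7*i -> [-84, -77, -70, -63, -56]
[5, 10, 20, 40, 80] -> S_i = 5*2^i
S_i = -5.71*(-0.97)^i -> [-5.71, 5.54, -5.37, 5.21, -5.06]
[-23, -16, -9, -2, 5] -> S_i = -23 + 7*i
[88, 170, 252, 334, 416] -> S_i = 88 + 82*i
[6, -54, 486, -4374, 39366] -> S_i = 6*-9^i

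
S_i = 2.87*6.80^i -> [2.87, 19.52, 132.71, 902.42, 6136.45]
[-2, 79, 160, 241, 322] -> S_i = -2 + 81*i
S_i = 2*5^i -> [2, 10, 50, 250, 1250]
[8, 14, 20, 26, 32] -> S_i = 8 + 6*i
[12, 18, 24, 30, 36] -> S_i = 12 + 6*i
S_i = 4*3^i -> [4, 12, 36, 108, 324]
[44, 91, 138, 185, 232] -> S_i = 44 + 47*i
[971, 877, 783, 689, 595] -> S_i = 971 + -94*i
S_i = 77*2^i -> [77, 154, 308, 616, 1232]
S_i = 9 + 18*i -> [9, 27, 45, 63, 81]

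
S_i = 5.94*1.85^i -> [5.94, 10.99, 20.33, 37.61, 69.58]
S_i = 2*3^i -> [2, 6, 18, 54, 162]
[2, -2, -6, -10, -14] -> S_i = 2 + -4*i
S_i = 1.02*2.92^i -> [1.02, 2.98, 8.7, 25.4, 74.15]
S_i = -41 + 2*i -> [-41, -39, -37, -35, -33]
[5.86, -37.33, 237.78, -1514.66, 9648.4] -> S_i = 5.86*(-6.37)^i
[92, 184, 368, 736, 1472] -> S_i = 92*2^i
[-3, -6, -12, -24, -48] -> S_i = -3*2^i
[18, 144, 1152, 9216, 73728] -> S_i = 18*8^i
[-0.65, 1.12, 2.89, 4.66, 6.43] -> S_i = -0.65 + 1.77*i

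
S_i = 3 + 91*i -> [3, 94, 185, 276, 367]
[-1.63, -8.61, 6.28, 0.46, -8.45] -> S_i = Random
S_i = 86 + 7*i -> [86, 93, 100, 107, 114]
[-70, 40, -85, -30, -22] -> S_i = Random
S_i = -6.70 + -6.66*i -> [-6.7, -13.36, -20.02, -26.68, -33.34]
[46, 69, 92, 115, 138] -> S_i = 46 + 23*i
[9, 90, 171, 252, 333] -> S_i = 9 + 81*i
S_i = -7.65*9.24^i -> [-7.65, -70.69, -653.14, -6035.0, -55763.41]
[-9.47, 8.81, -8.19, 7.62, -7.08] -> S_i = -9.47*(-0.93)^i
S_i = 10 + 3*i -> [10, 13, 16, 19, 22]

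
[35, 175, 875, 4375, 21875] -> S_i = 35*5^i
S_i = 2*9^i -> [2, 18, 162, 1458, 13122]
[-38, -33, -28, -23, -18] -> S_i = -38 + 5*i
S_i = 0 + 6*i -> [0, 6, 12, 18, 24]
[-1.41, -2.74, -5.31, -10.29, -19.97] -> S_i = -1.41*1.94^i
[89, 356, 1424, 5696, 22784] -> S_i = 89*4^i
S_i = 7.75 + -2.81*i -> [7.75, 4.94, 2.13, -0.68, -3.49]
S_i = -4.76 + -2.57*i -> [-4.76, -7.33, -9.9, -12.47, -15.04]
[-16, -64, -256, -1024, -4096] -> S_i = -16*4^i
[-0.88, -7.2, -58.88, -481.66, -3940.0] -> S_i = -0.88*8.18^i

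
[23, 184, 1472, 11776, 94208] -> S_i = 23*8^i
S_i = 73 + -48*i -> [73, 25, -23, -71, -119]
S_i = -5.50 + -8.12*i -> [-5.5, -13.62, -21.74, -29.86, -37.98]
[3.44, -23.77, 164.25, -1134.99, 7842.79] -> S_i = 3.44*(-6.91)^i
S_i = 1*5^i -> [1, 5, 25, 125, 625]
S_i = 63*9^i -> [63, 567, 5103, 45927, 413343]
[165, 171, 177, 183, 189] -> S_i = 165 + 6*i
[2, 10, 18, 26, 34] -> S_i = 2 + 8*i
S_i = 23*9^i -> [23, 207, 1863, 16767, 150903]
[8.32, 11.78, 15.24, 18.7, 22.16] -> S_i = 8.32 + 3.46*i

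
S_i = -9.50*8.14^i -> [-9.5, -77.33, -629.47, -5123.85, -41708.18]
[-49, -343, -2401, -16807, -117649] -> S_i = -49*7^i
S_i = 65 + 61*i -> [65, 126, 187, 248, 309]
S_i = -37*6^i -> [-37, -222, -1332, -7992, -47952]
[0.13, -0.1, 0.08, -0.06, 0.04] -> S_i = 0.13*(-0.76)^i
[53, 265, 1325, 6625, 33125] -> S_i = 53*5^i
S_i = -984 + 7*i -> [-984, -977, -970, -963, -956]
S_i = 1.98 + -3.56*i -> [1.98, -1.58, -5.14, -8.7, -12.26]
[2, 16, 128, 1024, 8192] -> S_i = 2*8^i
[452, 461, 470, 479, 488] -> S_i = 452 + 9*i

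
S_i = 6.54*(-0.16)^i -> [6.54, -1.05, 0.17, -0.03, 0.0]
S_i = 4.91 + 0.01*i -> [4.91, 4.92, 4.93, 4.94, 4.95]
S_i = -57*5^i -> [-57, -285, -1425, -7125, -35625]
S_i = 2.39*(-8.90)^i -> [2.39, -21.27, 189.31, -1684.88, 14995.4]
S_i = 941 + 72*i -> [941, 1013, 1085, 1157, 1229]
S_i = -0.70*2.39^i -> [-0.7, -1.67, -4.0, -9.56, -22.84]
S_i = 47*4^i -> [47, 188, 752, 3008, 12032]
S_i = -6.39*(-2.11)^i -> [-6.39, 13.48, -28.45, 60.03, -126.66]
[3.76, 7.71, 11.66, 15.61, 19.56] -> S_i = 3.76 + 3.95*i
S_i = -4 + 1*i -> [-4, -3, -2, -1, 0]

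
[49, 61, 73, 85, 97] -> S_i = 49 + 12*i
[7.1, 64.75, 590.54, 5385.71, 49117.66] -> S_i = 7.10*9.12^i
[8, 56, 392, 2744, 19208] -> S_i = 8*7^i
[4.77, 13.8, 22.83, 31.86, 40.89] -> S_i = 4.77 + 9.03*i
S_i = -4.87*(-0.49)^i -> [-4.87, 2.39, -1.17, 0.57, -0.28]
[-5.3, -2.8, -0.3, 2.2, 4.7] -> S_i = -5.30 + 2.50*i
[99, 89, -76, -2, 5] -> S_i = Random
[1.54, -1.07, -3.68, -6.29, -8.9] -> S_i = 1.54 + -2.61*i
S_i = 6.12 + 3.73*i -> [6.12, 9.85, 13.58, 17.31, 21.04]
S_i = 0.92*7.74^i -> [0.92, 7.12, 55.11, 426.59, 3301.81]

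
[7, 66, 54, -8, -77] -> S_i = Random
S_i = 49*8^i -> [49, 392, 3136, 25088, 200704]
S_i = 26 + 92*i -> [26, 118, 210, 302, 394]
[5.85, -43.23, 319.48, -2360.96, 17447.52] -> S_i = 5.85*(-7.39)^i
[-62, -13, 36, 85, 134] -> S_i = -62 + 49*i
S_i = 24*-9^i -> [24, -216, 1944, -17496, 157464]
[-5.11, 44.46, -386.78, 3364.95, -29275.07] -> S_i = -5.11*(-8.70)^i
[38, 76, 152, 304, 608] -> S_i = 38*2^i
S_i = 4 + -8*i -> [4, -4, -12, -20, -28]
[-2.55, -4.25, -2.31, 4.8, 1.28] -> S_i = Random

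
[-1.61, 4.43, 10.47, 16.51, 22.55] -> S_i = -1.61 + 6.04*i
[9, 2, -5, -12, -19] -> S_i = 9 + -7*i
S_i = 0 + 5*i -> [0, 5, 10, 15, 20]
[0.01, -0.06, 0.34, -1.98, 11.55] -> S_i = 0.01*(-5.83)^i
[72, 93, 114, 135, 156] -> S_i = 72 + 21*i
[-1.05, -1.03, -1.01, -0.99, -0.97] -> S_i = -1.05*0.98^i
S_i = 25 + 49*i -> [25, 74, 123, 172, 221]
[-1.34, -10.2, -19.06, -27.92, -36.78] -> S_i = -1.34 + -8.86*i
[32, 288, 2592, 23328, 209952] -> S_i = 32*9^i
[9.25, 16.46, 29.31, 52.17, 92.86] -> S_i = 9.25*1.78^i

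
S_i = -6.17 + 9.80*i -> [-6.17, 3.63, 13.43, 23.23, 33.03]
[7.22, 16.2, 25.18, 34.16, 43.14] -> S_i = 7.22 + 8.98*i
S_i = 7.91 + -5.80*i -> [7.91, 2.11, -3.69, -9.49, -15.29]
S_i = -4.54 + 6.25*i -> [-4.54, 1.71, 7.96, 14.21, 20.46]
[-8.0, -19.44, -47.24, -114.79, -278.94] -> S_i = -8.00*2.43^i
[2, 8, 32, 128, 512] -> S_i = 2*4^i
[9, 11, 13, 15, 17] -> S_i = 9 + 2*i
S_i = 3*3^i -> [3, 9, 27, 81, 243]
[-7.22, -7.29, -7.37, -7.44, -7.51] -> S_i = -7.22*1.01^i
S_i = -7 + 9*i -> [-7, 2, 11, 20, 29]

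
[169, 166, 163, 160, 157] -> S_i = 169 + -3*i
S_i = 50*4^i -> [50, 200, 800, 3200, 12800]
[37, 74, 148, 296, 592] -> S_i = 37*2^i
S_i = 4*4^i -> [4, 16, 64, 256, 1024]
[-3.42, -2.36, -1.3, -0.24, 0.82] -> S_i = -3.42 + 1.06*i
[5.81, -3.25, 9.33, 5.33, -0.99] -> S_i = Random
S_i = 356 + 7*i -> [356, 363, 370, 377, 384]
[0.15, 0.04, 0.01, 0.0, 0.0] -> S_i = 0.15*0.28^i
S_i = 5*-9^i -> [5, -45, 405, -3645, 32805]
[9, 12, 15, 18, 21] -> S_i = 9 + 3*i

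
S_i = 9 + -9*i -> [9, 0, -9, -18, -27]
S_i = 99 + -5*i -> [99, 94, 89, 84, 79]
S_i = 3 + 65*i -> [3, 68, 133, 198, 263]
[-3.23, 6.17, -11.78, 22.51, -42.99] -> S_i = -3.23*(-1.91)^i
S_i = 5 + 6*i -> [5, 11, 17, 23, 29]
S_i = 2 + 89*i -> [2, 91, 180, 269, 358]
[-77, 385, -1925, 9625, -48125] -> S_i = -77*-5^i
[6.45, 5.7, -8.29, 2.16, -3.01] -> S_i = Random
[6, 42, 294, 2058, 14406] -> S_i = 6*7^i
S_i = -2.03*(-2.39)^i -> [-2.03, 4.85, -11.6, 27.71, -66.24]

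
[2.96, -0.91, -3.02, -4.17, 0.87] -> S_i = Random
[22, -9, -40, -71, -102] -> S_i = 22 + -31*i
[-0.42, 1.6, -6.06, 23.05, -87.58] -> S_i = -0.42*(-3.80)^i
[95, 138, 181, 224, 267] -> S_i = 95 + 43*i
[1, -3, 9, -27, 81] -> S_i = 1*-3^i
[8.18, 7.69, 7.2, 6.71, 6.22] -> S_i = 8.18 + -0.49*i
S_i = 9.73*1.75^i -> [9.73, 17.03, 29.8, 52.15, 91.26]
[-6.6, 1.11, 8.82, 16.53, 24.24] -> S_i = -6.60 + 7.71*i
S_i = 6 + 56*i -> [6, 62, 118, 174, 230]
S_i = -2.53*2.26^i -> [-2.53, -5.72, -12.92, -29.2, -66.0]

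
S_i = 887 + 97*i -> [887, 984, 1081, 1178, 1275]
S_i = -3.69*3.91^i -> [-3.69, -14.43, -56.41, -220.58, -862.45]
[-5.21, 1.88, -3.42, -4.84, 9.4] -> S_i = Random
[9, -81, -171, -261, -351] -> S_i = 9 + -90*i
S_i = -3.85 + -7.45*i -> [-3.85, -11.3, -18.75, -26.2, -33.65]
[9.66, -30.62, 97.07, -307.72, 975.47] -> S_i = 9.66*(-3.17)^i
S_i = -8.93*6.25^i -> [-8.93, -55.81, -348.83, -2180.18, -13626.1]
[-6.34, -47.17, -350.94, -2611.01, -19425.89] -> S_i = -6.34*7.44^i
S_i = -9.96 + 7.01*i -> [-9.96, -2.95, 4.06, 11.07, 18.08]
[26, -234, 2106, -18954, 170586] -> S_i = 26*-9^i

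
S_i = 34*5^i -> [34, 170, 850, 4250, 21250]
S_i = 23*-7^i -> [23, -161, 1127, -7889, 55223]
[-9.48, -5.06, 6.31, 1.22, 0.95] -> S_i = Random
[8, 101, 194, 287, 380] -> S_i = 8 + 93*i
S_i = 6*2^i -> [6, 12, 24, 48, 96]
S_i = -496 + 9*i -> [-496, -487, -478, -469, -460]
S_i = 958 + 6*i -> [958, 964, 970, 976, 982]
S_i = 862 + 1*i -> [862, 863, 864, 865, 866]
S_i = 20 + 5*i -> [20, 25, 30, 35, 40]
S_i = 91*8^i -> [91, 728, 5824, 46592, 372736]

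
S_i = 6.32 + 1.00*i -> [6.32, 7.32, 8.32, 9.32, 10.32]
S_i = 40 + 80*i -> [40, 120, 200, 280, 360]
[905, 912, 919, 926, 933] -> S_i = 905 + 7*i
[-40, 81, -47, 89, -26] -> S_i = Random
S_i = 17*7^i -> [17, 119, 833, 5831, 40817]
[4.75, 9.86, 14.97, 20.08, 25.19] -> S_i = 4.75 + 5.11*i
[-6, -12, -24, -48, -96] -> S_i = -6*2^i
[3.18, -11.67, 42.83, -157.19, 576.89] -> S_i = 3.18*(-3.67)^i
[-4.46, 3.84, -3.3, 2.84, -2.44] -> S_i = -4.46*(-0.86)^i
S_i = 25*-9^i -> [25, -225, 2025, -18225, 164025]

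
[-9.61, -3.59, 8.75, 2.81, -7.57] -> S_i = Random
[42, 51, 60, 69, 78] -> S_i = 42 + 9*i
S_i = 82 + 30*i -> [82, 112, 142, 172, 202]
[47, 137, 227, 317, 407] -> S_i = 47 + 90*i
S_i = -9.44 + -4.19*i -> [-9.44, -13.63, -17.82, -22.01, -26.2]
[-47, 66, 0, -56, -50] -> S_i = Random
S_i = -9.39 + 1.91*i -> [-9.39, -7.48, -5.57, -3.66, -1.75]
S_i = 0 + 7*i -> [0, 7, 14, 21, 28]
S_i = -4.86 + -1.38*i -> [-4.86, -6.24, -7.62, -9.0, -10.38]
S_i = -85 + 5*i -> [-85, -80, -75, -70, -65]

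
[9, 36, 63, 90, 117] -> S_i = 9 + 27*i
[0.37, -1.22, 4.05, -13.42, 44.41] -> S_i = 0.37*(-3.31)^i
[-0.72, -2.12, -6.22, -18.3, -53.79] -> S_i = -0.72*2.94^i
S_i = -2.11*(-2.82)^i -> [-2.11, 5.95, -16.78, 47.32, -133.44]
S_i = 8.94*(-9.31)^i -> [8.94, -83.23, 774.88, -7214.17, 67163.95]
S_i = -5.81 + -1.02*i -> [-5.81, -6.83, -7.85, -8.87, -9.89]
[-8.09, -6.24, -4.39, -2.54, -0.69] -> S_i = -8.09 + 1.85*i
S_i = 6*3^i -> [6, 18, 54, 162, 486]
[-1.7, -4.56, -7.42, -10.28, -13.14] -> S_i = -1.70 + -2.86*i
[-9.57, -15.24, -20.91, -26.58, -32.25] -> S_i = -9.57 + -5.67*i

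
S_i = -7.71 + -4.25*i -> [-7.71, -11.96, -16.21, -20.46, -24.71]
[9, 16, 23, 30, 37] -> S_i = 9 + 7*i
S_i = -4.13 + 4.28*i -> [-4.13, 0.15, 4.43, 8.71, 12.99]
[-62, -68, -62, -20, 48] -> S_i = Random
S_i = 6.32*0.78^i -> [6.32, 4.93, 3.85, 3.0, 2.34]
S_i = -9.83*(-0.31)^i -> [-9.83, 3.05, -0.94, 0.29, -0.09]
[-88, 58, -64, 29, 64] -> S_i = Random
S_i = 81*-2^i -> [81, -162, 324, -648, 1296]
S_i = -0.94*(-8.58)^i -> [-0.94, 8.07, -69.2, 593.73, -5094.21]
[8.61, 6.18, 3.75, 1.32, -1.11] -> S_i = 8.61 + -2.43*i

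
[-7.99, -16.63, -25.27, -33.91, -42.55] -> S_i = -7.99 + -8.64*i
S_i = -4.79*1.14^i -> [-4.79, -5.46, -6.23, -7.1, -8.09]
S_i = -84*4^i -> [-84, -336, -1344, -5376, -21504]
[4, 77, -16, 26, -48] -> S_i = Random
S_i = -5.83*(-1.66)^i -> [-5.83, 9.68, -16.07, 26.67, -44.27]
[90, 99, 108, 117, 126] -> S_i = 90 + 9*i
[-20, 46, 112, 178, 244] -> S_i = -20 + 66*i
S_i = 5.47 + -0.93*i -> [5.47, 4.54, 3.61, 2.68, 1.75]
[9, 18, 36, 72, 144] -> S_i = 9*2^i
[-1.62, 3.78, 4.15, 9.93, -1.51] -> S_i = Random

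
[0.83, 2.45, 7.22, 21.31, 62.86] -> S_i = 0.83*2.95^i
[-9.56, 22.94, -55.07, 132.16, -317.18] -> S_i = -9.56*(-2.40)^i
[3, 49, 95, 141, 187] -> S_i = 3 + 46*i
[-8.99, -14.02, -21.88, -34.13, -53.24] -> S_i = -8.99*1.56^i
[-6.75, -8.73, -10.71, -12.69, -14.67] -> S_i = -6.75 + -1.98*i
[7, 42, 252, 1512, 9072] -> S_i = 7*6^i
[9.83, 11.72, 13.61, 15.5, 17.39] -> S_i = 9.83 + 1.89*i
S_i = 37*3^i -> [37, 111, 333, 999, 2997]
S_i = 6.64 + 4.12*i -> [6.64, 10.76, 14.88, 19.0, 23.12]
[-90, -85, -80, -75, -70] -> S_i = -90 + 5*i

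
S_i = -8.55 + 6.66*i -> [-8.55, -1.89, 4.77, 11.43, 18.09]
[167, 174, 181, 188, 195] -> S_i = 167 + 7*i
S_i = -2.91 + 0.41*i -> [-2.91, -2.5, -2.09, -1.68, -1.27]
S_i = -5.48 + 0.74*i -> [-5.48, -4.74, -4.0, -3.26, -2.52]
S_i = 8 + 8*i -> [8, 16, 24, 32, 40]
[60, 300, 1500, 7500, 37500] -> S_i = 60*5^i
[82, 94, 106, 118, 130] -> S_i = 82 + 12*i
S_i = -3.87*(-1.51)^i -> [-3.87, 5.84, -8.82, 13.32, -20.12]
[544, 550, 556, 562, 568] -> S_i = 544 + 6*i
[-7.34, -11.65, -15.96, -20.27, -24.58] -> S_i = -7.34 + -4.31*i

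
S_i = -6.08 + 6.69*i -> [-6.08, 0.61, 7.3, 13.99, 20.68]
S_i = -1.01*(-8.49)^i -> [-1.01, 8.57, -72.8, 618.08, -5247.5]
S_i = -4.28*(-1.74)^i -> [-4.28, 7.45, -12.96, 22.55, -39.23]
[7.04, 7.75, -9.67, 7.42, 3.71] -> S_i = Random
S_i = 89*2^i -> [89, 178, 356, 712, 1424]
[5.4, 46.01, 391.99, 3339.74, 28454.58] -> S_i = 5.40*8.52^i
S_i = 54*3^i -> [54, 162, 486, 1458, 4374]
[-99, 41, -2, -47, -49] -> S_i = Random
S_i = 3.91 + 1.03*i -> [3.91, 4.94, 5.97, 7.0, 8.03]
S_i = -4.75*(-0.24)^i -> [-4.75, 1.14, -0.27, 0.07, -0.02]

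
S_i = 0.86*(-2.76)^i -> [0.86, -2.37, 6.55, -18.08, 49.9]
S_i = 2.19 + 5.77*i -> [2.19, 7.96, 13.73, 19.5, 25.27]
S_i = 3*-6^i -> [3, -18, 108, -648, 3888]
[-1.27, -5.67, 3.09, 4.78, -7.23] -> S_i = Random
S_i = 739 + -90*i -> [739, 649, 559, 469, 379]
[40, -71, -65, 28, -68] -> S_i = Random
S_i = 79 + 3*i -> [79, 82, 85, 88, 91]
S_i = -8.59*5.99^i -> [-8.59, -51.45, -308.21, -1846.18, -11058.61]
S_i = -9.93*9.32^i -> [-9.93, -92.55, -862.54, -8038.91, -74922.61]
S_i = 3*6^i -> [3, 18, 108, 648, 3888]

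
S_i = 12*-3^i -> [12, -36, 108, -324, 972]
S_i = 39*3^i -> [39, 117, 351, 1053, 3159]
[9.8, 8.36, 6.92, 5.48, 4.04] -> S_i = 9.80 + -1.44*i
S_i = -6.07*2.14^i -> [-6.07, -12.99, -27.8, -59.49, -127.3]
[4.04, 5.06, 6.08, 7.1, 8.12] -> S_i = 4.04 + 1.02*i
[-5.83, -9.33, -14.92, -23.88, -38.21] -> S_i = -5.83*1.60^i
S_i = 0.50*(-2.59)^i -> [0.5, -1.3, 3.35, -8.69, 22.5]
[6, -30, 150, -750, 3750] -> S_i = 6*-5^i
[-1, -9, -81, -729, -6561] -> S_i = -1*9^i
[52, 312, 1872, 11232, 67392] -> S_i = 52*6^i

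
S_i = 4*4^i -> [4, 16, 64, 256, 1024]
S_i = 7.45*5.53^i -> [7.45, 41.2, 227.83, 1259.89, 6967.18]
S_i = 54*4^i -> [54, 216, 864, 3456, 13824]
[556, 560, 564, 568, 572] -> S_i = 556 + 4*i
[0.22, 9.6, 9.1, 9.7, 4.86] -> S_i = Random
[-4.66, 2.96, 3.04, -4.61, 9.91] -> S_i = Random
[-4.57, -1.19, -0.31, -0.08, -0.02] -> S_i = -4.57*0.26^i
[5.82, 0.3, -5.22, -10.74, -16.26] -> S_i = 5.82 + -5.52*i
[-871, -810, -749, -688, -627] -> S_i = -871 + 61*i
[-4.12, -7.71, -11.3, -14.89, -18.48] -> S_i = -4.12 + -3.59*i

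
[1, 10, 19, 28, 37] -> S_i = 1 + 9*i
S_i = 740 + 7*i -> [740, 747, 754, 761, 768]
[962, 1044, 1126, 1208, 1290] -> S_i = 962 + 82*i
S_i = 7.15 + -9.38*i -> [7.15, -2.23, -11.61, -20.99, -30.37]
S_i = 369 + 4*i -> [369, 373, 377, 381, 385]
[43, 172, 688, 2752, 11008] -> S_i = 43*4^i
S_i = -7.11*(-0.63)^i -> [-7.11, 4.48, -2.82, 1.78, -1.12]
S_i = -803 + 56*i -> [-803, -747, -691, -635, -579]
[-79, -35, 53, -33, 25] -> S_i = Random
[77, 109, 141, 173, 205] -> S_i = 77 + 32*i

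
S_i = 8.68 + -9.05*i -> [8.68, -0.37, -9.42, -18.47, -27.52]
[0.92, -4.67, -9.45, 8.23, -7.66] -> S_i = Random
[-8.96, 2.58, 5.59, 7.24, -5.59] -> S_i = Random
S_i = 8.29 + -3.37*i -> [8.29, 4.92, 1.55, -1.82, -5.19]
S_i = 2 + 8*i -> [2, 10, 18, 26, 34]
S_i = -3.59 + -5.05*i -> [-3.59, -8.64, -13.69, -18.74, -23.79]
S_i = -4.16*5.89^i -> [-4.16, -24.5, -144.32, -850.04, -5006.73]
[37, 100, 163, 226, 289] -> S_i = 37 + 63*i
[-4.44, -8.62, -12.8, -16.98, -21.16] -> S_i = -4.44 + -4.18*i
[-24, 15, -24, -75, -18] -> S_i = Random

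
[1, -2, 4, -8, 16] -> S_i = 1*-2^i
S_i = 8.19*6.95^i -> [8.19, 56.92, 395.6, 2749.4, 19108.35]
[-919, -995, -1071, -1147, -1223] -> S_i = -919 + -76*i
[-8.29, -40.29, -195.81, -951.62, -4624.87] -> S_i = -8.29*4.86^i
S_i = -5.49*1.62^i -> [-5.49, -8.89, -14.41, -23.34, -37.81]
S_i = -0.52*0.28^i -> [-0.52, -0.15, -0.04, -0.01, -0.0]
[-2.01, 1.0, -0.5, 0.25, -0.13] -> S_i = -2.01*(-0.50)^i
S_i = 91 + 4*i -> [91, 95, 99, 103, 107]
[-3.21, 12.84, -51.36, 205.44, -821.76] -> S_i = -3.21*(-4.00)^i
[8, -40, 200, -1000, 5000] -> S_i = 8*-5^i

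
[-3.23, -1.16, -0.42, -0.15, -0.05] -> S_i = -3.23*0.36^i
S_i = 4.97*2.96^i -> [4.97, 14.71, 43.55, 128.89, 381.53]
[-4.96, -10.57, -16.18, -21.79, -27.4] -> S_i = -4.96 + -5.61*i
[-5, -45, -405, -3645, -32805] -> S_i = -5*9^i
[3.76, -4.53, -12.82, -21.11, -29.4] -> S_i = 3.76 + -8.29*i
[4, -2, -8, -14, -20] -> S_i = 4 + -6*i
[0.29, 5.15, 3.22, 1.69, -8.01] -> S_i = Random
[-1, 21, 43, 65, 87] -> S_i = -1 + 22*i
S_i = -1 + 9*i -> [-1, 8, 17, 26, 35]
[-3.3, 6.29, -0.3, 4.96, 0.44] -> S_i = Random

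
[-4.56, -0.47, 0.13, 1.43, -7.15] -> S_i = Random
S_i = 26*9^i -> [26, 234, 2106, 18954, 170586]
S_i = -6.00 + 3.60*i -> [-6.0, -2.4, 1.2, 4.8, 8.4]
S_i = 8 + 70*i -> [8, 78, 148, 218, 288]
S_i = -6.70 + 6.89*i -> [-6.7, 0.19, 7.08, 13.97, 20.86]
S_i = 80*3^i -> [80, 240, 720, 2160, 6480]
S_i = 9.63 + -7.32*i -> [9.63, 2.31, -5.01, -12.33, -19.65]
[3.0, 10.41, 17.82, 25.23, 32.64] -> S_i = 3.00 + 7.41*i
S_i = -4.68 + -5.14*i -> [-4.68, -9.82, -14.96, -20.1, -25.24]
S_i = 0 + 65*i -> [0, 65, 130, 195, 260]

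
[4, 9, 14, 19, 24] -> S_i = 4 + 5*i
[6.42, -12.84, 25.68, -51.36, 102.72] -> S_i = 6.42*(-2.00)^i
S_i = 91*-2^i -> [91, -182, 364, -728, 1456]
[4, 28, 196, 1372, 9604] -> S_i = 4*7^i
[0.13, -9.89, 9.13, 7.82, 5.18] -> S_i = Random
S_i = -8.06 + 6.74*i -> [-8.06, -1.32, 5.42, 12.16, 18.9]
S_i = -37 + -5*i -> [-37, -42, -47, -52, -57]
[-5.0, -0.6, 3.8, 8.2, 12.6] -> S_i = -5.00 + 4.40*i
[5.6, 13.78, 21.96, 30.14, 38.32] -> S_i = 5.60 + 8.18*i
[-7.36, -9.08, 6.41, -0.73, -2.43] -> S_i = Random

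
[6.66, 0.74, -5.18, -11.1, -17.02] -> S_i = 6.66 + -5.92*i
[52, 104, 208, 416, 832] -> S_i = 52*2^i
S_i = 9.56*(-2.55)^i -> [9.56, -24.38, 62.16, -158.52, 404.22]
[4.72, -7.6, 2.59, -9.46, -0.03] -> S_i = Random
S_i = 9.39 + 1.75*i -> [9.39, 11.14, 12.89, 14.64, 16.39]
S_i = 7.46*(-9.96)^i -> [7.46, -74.3, 740.04, -7370.84, 73413.54]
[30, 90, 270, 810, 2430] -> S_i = 30*3^i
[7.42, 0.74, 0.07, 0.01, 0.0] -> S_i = 7.42*0.10^i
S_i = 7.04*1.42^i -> [7.04, 10.0, 14.2, 20.16, 28.62]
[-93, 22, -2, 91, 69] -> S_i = Random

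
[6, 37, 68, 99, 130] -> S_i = 6 + 31*i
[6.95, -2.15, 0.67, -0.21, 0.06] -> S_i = 6.95*(-0.31)^i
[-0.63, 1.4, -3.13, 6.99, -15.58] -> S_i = -0.63*(-2.23)^i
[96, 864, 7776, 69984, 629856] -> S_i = 96*9^i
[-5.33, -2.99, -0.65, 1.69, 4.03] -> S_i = -5.33 + 2.34*i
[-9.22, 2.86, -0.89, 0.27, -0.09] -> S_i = -9.22*(-0.31)^i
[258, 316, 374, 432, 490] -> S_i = 258 + 58*i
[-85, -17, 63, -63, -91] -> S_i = Random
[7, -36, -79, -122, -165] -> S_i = 7 + -43*i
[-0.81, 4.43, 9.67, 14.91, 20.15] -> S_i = -0.81 + 5.24*i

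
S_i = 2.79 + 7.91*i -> [2.79, 10.7, 18.61, 26.52, 34.43]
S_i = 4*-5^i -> [4, -20, 100, -500, 2500]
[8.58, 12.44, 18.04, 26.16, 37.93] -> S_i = 8.58*1.45^i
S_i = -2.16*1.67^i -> [-2.16, -3.61, -6.02, -10.06, -16.8]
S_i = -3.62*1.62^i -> [-3.62, -5.86, -9.5, -15.39, -24.93]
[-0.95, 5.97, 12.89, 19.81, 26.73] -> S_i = -0.95 + 6.92*i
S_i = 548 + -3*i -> [548, 545, 542, 539, 536]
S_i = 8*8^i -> [8, 64, 512, 4096, 32768]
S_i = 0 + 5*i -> [0, 5, 10, 15, 20]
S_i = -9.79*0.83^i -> [-9.79, -8.13, -6.74, -5.6, -4.65]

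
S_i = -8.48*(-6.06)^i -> [-8.48, 51.39, -311.42, 1887.18, -11436.32]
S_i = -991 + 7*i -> [-991, -984, -977, -970, -963]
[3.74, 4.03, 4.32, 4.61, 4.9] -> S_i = 3.74 + 0.29*i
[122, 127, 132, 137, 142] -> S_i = 122 + 5*i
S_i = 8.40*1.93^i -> [8.4, 16.21, 31.29, 60.39, 116.55]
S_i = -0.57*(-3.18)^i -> [-0.57, 1.81, -5.76, 18.33, -58.29]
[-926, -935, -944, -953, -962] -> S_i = -926 + -9*i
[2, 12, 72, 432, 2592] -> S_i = 2*6^i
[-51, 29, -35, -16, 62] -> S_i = Random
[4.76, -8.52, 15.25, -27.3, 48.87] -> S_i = 4.76*(-1.79)^i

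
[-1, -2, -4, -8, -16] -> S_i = -1*2^i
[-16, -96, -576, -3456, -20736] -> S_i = -16*6^i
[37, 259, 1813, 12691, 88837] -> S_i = 37*7^i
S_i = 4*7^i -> [4, 28, 196, 1372, 9604]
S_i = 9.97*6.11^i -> [9.97, 60.92, 372.2, 2274.15, 13895.05]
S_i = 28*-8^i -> [28, -224, 1792, -14336, 114688]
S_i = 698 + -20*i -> [698, 678, 658, 638, 618]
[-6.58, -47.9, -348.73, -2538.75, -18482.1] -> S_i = -6.58*7.28^i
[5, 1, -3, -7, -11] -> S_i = 5 + -4*i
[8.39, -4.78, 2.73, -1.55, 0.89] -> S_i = 8.39*(-0.57)^i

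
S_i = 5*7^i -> [5, 35, 245, 1715, 12005]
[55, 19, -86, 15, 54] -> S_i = Random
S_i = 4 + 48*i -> [4, 52, 100, 148, 196]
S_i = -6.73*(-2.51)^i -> [-6.73, 16.89, -42.4, 106.42, -267.12]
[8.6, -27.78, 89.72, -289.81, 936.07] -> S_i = 8.60*(-3.23)^i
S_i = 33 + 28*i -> [33, 61, 89, 117, 145]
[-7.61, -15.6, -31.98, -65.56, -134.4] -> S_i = -7.61*2.05^i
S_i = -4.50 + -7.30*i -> [-4.5, -11.8, -19.1, -26.4, -33.7]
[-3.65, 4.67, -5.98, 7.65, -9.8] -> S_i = -3.65*(-1.28)^i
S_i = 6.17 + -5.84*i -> [6.17, 0.33, -5.51, -11.35, -17.19]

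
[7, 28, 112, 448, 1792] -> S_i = 7*4^i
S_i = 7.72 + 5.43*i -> [7.72, 13.15, 18.58, 24.01, 29.44]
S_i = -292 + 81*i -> [-292, -211, -130, -49, 32]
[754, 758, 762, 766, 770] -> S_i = 754 + 4*i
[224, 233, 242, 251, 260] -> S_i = 224 + 9*i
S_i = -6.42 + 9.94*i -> [-6.42, 3.52, 13.46, 23.4, 33.34]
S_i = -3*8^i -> [-3, -24, -192, -1536, -12288]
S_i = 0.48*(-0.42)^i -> [0.48, -0.2, 0.08, -0.04, 0.01]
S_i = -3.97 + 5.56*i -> [-3.97, 1.59, 7.15, 12.71, 18.27]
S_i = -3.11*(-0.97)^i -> [-3.11, 3.02, -2.93, 2.84, -2.75]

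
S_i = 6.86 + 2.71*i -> [6.86, 9.57, 12.28, 14.99, 17.7]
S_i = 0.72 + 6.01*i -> [0.72, 6.73, 12.74, 18.75, 24.76]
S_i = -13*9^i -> [-13, -117, -1053, -9477, -85293]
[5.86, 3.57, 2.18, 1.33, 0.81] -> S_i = 5.86*0.61^i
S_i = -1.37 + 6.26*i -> [-1.37, 4.89, 11.15, 17.41, 23.67]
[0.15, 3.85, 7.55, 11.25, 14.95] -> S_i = 0.15 + 3.70*i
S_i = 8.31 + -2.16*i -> [8.31, 6.15, 3.99, 1.83, -0.33]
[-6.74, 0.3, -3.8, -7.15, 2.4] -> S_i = Random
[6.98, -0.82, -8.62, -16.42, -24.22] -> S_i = 6.98 + -7.80*i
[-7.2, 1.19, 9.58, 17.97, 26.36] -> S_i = -7.20 + 8.39*i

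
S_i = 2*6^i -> [2, 12, 72, 432, 2592]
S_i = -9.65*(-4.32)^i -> [-9.65, 41.69, -180.09, 778.0, -3360.95]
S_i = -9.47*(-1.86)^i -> [-9.47, 17.61, -32.76, 60.94, -113.34]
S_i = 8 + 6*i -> [8, 14, 20, 26, 32]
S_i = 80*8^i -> [80, 640, 5120, 40960, 327680]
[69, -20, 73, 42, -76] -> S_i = Random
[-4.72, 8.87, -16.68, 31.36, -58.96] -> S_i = -4.72*(-1.88)^i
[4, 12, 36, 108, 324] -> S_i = 4*3^i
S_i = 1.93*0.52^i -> [1.93, 1.0, 0.52, 0.27, 0.14]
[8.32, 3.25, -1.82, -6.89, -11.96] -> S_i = 8.32 + -5.07*i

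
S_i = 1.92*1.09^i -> [1.92, 2.09, 2.28, 2.49, 2.71]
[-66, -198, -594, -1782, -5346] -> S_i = -66*3^i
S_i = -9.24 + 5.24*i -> [-9.24, -4.0, 1.24, 6.48, 11.72]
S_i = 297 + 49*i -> [297, 346, 395, 444, 493]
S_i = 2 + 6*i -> [2, 8, 14, 20, 26]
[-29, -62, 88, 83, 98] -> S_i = Random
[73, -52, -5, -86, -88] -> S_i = Random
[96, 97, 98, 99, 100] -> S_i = 96 + 1*i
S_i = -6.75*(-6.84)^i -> [-6.75, 46.17, -315.8, 2160.09, -14775.02]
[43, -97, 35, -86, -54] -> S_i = Random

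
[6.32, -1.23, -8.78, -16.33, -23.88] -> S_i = 6.32 + -7.55*i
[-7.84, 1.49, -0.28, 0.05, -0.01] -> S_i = -7.84*(-0.19)^i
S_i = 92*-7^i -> [92, -644, 4508, -31556, 220892]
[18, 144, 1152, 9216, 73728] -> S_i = 18*8^i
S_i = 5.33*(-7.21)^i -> [5.33, -38.43, 277.08, -1997.71, 14403.51]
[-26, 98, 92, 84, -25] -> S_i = Random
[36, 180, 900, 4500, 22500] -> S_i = 36*5^i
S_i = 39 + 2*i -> [39, 41, 43, 45, 47]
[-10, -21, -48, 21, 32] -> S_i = Random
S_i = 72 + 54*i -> [72, 126, 180, 234, 288]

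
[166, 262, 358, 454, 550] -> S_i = 166 + 96*i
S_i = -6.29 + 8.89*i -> [-6.29, 2.6, 11.49, 20.38, 29.27]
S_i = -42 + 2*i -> [-42, -40, -38, -36, -34]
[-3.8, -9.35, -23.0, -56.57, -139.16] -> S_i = -3.80*2.46^i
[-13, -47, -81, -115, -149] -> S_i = -13 + -34*i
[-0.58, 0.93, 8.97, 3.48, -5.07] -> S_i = Random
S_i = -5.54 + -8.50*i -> [-5.54, -14.04, -22.54, -31.04, -39.54]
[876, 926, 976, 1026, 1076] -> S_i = 876 + 50*i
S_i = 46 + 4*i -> [46, 50, 54, 58, 62]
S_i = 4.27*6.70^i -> [4.27, 28.61, 191.68, 1284.26, 8604.53]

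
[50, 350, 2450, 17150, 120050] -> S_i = 50*7^i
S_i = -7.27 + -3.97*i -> [-7.27, -11.24, -15.21, -19.18, -23.15]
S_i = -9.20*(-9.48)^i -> [-9.2, 87.22, -826.81, 7838.14, -74305.54]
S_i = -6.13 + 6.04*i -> [-6.13, -0.09, 5.95, 11.99, 18.03]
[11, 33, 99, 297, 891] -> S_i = 11*3^i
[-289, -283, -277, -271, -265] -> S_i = -289 + 6*i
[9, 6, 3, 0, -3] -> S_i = 9 + -3*i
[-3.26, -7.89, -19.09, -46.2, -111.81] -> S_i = -3.26*2.42^i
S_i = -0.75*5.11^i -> [-0.75, -3.83, -19.58, -100.07, -511.38]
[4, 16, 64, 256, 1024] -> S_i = 4*4^i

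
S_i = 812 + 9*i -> [812, 821, 830, 839, 848]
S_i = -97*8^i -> [-97, -776, -6208, -49664, -397312]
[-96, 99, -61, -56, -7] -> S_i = Random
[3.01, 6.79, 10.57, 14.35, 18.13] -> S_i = 3.01 + 3.78*i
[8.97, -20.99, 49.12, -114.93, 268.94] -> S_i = 8.97*(-2.34)^i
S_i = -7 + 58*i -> [-7, 51, 109, 167, 225]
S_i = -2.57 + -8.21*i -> [-2.57, -10.78, -18.99, -27.2, -35.41]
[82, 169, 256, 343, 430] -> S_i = 82 + 87*i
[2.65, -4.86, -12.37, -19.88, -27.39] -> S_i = 2.65 + -7.51*i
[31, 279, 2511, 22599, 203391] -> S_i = 31*9^i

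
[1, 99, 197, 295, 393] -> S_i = 1 + 98*i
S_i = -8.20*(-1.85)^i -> [-8.2, 15.17, -28.06, 51.92, -96.05]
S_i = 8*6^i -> [8, 48, 288, 1728, 10368]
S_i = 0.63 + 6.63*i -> [0.63, 7.26, 13.89, 20.52, 27.15]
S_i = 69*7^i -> [69, 483, 3381, 23667, 165669]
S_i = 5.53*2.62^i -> [5.53, 14.49, 37.96, 99.46, 260.57]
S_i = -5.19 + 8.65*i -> [-5.19, 3.46, 12.11, 20.76, 29.41]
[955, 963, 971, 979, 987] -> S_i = 955 + 8*i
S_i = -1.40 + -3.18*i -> [-1.4, -4.58, -7.76, -10.94, -14.12]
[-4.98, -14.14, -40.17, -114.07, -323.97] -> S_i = -4.98*2.84^i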